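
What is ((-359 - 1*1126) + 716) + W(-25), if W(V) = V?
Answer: -794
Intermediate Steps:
((-359 - 1*1126) + 716) + W(-25) = ((-359 - 1*1126) + 716) - 25 = ((-359 - 1126) + 716) - 25 = (-1485 + 716) - 25 = -769 - 25 = -794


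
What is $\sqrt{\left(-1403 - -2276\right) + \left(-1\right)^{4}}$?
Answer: $\sqrt{874} \approx 29.563$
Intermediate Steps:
$\sqrt{\left(-1403 - -2276\right) + \left(-1\right)^{4}} = \sqrt{\left(-1403 + 2276\right) + 1} = \sqrt{873 + 1} = \sqrt{874}$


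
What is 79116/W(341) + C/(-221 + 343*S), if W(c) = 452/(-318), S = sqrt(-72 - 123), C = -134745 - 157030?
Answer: -1011160230859/18167236 + 9098075*I*sqrt(195)/2090036 ≈ -55658.0 + 60.787*I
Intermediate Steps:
C = -291775
S = I*sqrt(195) (S = sqrt(-195) = I*sqrt(195) ≈ 13.964*I)
W(c) = -226/159 (W(c) = 452*(-1/318) = -226/159)
79116/W(341) + C/(-221 + 343*S) = 79116/(-226/159) - 291775/(-221 + 343*(I*sqrt(195))) = 79116*(-159/226) - 291775/(-221 + 343*I*sqrt(195)) = -6289722/113 - 291775/(-221 + 343*I*sqrt(195))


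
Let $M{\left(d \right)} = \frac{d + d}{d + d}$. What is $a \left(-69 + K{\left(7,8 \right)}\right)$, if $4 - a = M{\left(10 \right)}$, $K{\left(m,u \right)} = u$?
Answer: $-183$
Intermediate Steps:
$M{\left(d \right)} = 1$ ($M{\left(d \right)} = \frac{2 d}{2 d} = 2 d \frac{1}{2 d} = 1$)
$a = 3$ ($a = 4 - 1 = 3$)
$a \left(-69 + K{\left(7,8 \right)}\right) = 3 \left(-69 + 8\right) = 3 \left(-61\right) = -183$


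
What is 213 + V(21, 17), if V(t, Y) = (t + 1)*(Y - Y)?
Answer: 213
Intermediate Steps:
V(t, Y) = 0 (V(t, Y) = (1 + t)*0 = 0)
213 + V(21, 17) = 213 + 0 = 213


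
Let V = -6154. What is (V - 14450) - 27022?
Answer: -47626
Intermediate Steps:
(V - 14450) - 27022 = (-6154 - 14450) - 27022 = -20604 - 27022 = -47626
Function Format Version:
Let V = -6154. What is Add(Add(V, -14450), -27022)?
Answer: -47626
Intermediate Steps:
Add(Add(V, -14450), -27022) = Add(Add(-6154, -14450), -27022) = Add(-20604, -27022) = -47626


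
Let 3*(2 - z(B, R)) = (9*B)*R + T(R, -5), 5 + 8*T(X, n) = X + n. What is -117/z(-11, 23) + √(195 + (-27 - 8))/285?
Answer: -2808/18251 + 4*√10/285 ≈ -0.10947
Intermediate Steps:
T(X, n) = -5/8 + X/8 + n/8 (T(X, n) = -5/8 + (X + n)/8 = -5/8 + (X/8 + n/8) = -5/8 + X/8 + n/8)
z(B, R) = 29/12 - R/24 - 3*B*R (z(B, R) = 2 - ((9*B)*R + (-5/8 + R/8 + (⅛)*(-5)))/3 = 2 - (9*B*R + (-5/8 + R/8 - 5/8))/3 = 2 - (9*B*R + (-5/4 + R/8))/3 = 2 - (-5/4 + R/8 + 9*B*R)/3 = 2 + (5/12 - R/24 - 3*B*R) = 29/12 - R/24 - 3*B*R)
-117/z(-11, 23) + √(195 + (-27 - 8))/285 = -117/(29/12 - 1/24*23 - 3*(-11)*23) + √(195 + (-27 - 8))/285 = -117/(29/12 - 23/24 + 759) + √(195 - 35)*(1/285) = -117/18251/24 + √160*(1/285) = -117*24/18251 + (4*√10)*(1/285) = -2808/18251 + 4*√10/285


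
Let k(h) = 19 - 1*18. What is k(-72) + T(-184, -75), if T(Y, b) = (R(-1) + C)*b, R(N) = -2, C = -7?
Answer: 676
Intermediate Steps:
T(Y, b) = -9*b (T(Y, b) = (-2 - 7)*b = -9*b)
k(h) = 1 (k(h) = 19 - 18 = 1)
k(-72) + T(-184, -75) = 1 - 9*(-75) = 1 + 675 = 676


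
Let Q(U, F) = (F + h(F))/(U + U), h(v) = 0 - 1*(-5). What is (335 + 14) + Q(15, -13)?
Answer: 5231/15 ≈ 348.73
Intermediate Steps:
h(v) = 5 (h(v) = 0 + 5 = 5)
Q(U, F) = (5 + F)/(2*U) (Q(U, F) = (F + 5)/(U + U) = (5 + F)/((2*U)) = (5 + F)*(1/(2*U)) = (5 + F)/(2*U))
(335 + 14) + Q(15, -13) = (335 + 14) + (½)*(5 - 13)/15 = 349 + (½)*(1/15)*(-8) = 349 - 4/15 = 5231/15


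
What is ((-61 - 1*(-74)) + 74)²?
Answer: 7569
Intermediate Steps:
((-61 - 1*(-74)) + 74)² = ((-61 + 74) + 74)² = (13 + 74)² = 87² = 7569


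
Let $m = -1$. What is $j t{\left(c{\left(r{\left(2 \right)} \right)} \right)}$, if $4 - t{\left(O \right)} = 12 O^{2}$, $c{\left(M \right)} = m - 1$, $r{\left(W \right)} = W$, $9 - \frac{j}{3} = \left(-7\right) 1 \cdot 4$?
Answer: $-4884$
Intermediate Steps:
$j = 111$ ($j = 27 - 3 \left(-7\right) 1 \cdot 4 = 27 - 3 \left(\left(-7\right) 4\right) = 27 - -84 = 27 + 84 = 111$)
$c{\left(M \right)} = -2$ ($c{\left(M \right)} = -1 - 1 = -2$)
$t{\left(O \right)} = 4 - 12 O^{2}$
$j t{\left(c{\left(r{\left(2 \right)} \right)} \right)} = 111 \left(4 - 12 \left(-2\right)^{2}\right) = 111 \left(4 - 48\right) = 111 \left(-44\right) = -4884$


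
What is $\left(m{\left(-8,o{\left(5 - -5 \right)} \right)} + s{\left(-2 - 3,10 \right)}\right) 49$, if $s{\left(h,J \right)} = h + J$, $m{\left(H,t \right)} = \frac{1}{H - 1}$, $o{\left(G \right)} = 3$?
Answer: $\frac{2156}{9} \approx 239.56$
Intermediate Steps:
$m{\left(H,t \right)} = \frac{1}{-1 + H}$
$s{\left(h,J \right)} = J + h$
$\left(m{\left(-8,o{\left(5 - -5 \right)} \right)} + s{\left(-2 - 3,10 \right)}\right) 49 = \left(\frac{1}{-1 - 8} + \left(10 - 5\right)\right) 49 = \left(\frac{1}{-9} + \left(10 - 5\right)\right) 49 = \left(- \frac{1}{9} + \left(10 - 5\right)\right) 49 = \left(- \frac{1}{9} + 5\right) 49 = \frac{44}{9} \cdot 49 = \frac{2156}{9}$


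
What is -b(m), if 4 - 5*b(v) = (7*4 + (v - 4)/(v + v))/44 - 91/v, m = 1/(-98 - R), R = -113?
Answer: -24095/88 ≈ -273.81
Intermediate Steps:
m = 1/15 (m = 1/(-98 - 1*(-113)) = 1/(-98 + 113) = 1/15 ≈ 0.066667)
b(v) = 37/55 + 91/(5*v) - (-4 + v)/(440*v) (b(v) = ⅘ - ((7*4 + (v - 4)/(v + v))/44 - 91/v)/5 = ⅘ - ((28 + (-4 + v)/((2*v)))*(1/44) - 91/v)/5 = ⅘ - ((28 + (-4 + v)*(1/(2*v)))*(1/44) - 91/v)/5 = ⅘ - ((28 + (-4 + v)/(2*v))*(1/44) - 91/v)/5 = ⅘ - ((7/11 + (-4 + v)/(88*v)) - 91/v)/5 = ⅘ - (7/11 - 91/v + (-4 + v)/(88*v))/5 = ⅘ + (-7/55 + 91/(5*v) - (-4 + v)/(440*v)) = 37/55 + 91/(5*v) - (-4 + v)/(440*v))
-b(m) = -(8012 + 295*(1/15))/(440*1/15) = -15*(8012 + 59/3)/440 = -15*24095/(440*3) = -1*24095/88 = -24095/88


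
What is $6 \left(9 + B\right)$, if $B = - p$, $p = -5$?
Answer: $84$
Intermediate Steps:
$B = 5$ ($B = \left(-1\right) \left(-5\right) = 5$)
$6 \left(9 + B\right) = 6 \left(9 + 5\right) = 6 \cdot 14 = 84$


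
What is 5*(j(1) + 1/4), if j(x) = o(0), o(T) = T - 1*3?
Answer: -55/4 ≈ -13.750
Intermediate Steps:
o(T) = -3 + T (o(T) = T - 3 = -3 + T)
j(x) = -3 (j(x) = -3 + 0 = -3)
5*(j(1) + 1/4) = 5*(-3 + 1/4) = 5*(-3 + ¼) = 5*(-11/4) = -55/4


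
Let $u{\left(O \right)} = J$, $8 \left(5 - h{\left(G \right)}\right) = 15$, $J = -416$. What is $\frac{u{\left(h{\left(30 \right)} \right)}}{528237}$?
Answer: $- \frac{416}{528237} \approx -0.00078753$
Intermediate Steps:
$h{\left(G \right)} = \frac{25}{8}$ ($h{\left(G \right)} = 5 - \frac{15}{8} = \frac{25}{8}$)
$u{\left(O \right)} = -416$
$\frac{u{\left(h{\left(30 \right)} \right)}}{528237} = - \frac{416}{528237}$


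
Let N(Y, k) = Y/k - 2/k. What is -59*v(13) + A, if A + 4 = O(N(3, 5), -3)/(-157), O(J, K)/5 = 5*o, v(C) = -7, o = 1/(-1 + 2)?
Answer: 64188/157 ≈ 408.84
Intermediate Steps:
o = 1 (o = 1/1 = 1)
N(Y, k) = -2/k + Y/k
O(J, K) = 25 (O(J, K) = 5*(5*1) = 5*5 = 25)
A = -653/157 (A = -4 + 25/(-157) = -4 + 25*(-1/157) = -4 - 25/157 = -653/157 ≈ -4.1592)
-59*v(13) + A = -59*(-7) - 653/157 = 413 - 653/157 = 64188/157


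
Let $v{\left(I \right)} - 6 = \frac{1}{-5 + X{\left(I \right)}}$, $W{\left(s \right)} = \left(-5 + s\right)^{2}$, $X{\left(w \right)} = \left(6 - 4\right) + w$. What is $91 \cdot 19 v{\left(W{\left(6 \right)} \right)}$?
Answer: $\frac{19019}{2} \approx 9509.5$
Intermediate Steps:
$X{\left(w \right)} = 2 + w$
$v{\left(I \right)} = 6 + \frac{1}{-3 + I}$ ($v{\left(I \right)} = 6 + \frac{1}{-5 + \left(2 + I\right)} = 6 + \frac{1}{-3 + I}$)
$91 \cdot 19 v{\left(W{\left(6 \right)} \right)} = 91 \cdot 19 \frac{-17 + 6 \left(-5 + 6\right)^{2}}{-3 + \left(-5 + 6\right)^{2}} = 1729 \frac{-17 + 6 \cdot 1^{2}}{-3 + 1^{2}} = 1729 \frac{-17 + 6 \cdot 1}{-3 + 1} = 1729 \frac{-17 + 6}{-2} = 1729 \left(\left(- \frac{1}{2}\right) \left(-11\right)\right) = 1729 \cdot \frac{11}{2} = \frac{19019}{2}$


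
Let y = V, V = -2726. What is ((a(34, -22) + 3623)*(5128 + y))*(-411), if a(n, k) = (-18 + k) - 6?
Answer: -3531293094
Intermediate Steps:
y = -2726
a(n, k) = -24 + k
((a(34, -22) + 3623)*(5128 + y))*(-411) = (((-24 - 22) + 3623)*(5128 - 2726))*(-411) = ((-46 + 3623)*2402)*(-411) = (3577*2402)*(-411) = 8591954*(-411) = -3531293094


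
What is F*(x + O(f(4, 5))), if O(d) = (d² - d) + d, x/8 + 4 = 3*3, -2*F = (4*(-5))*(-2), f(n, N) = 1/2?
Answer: -805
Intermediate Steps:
f(n, N) = ½
F = -20 (F = -4*(-5)*(-2)/2 = -(-10)*(-2) = -½*40 = -20)
x = 40 (x = -32 + 8*(3*3) = -32 + 8*9 = -32 + 72 = 40)
O(d) = d²
F*(x + O(f(4, 5))) = -20*(40 + (½)²) = -20*(40 + ¼) = -20*161/4 = -805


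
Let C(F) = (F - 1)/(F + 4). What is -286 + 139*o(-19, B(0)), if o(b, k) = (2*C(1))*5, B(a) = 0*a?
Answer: -286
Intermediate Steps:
C(F) = (-1 + F)/(4 + F)
B(a) = 0
o(b, k) = 0 (o(b, k) = (2*((-1 + 1)/(4 + 1)))*5 = (2*(0/5))*5 = (2*((1/5)*0))*5 = (2*0)*5 = 0*5 = 0)
-286 + 139*o(-19, B(0)) = -286 + 139*0 = -286 + 0 = -286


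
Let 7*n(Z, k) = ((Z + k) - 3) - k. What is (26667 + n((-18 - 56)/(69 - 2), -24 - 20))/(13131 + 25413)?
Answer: 3126637/4519284 ≈ 0.69184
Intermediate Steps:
n(Z, k) = -3/7 + Z/7 (n(Z, k) = (((Z + k) - 3) - k)/7 = ((-3 + Z + k) - k)/7 = (-3 + Z)/7 = -3/7 + Z/7)
(26667 + n((-18 - 56)/(69 - 2), -24 - 20))/(13131 + 25413) = (26667 + (-3/7 + ((-18 - 56)/(69 - 2))/7))/(13131 + 25413) = (26667 + (-3/7 + (-74/67)/7))/38544 = (26667 + (-3/7 + (-74*1/67)/7))*(1/38544) = (26667 + (-3/7 + (1/7)*(-74/67)))*(1/38544) = (26667 + (-3/7 - 74/469))*(1/38544) = (26667 - 275/469)*(1/38544) = (12506548/469)*(1/38544) = 3126637/4519284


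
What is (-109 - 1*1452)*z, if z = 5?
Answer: -7805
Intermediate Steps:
(-109 - 1*1452)*z = (-109 - 1*1452)*5 = (-109 - 1452)*5 = -1561*5 = -7805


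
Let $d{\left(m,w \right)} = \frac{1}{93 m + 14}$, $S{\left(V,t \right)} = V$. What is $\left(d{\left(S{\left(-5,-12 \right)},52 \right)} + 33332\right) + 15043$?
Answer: $\frac{21817124}{451} \approx 48375.0$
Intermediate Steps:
$d{\left(m,w \right)} = \frac{1}{14 + 93 m}$
$\left(d{\left(S{\left(-5,-12 \right)},52 \right)} + 33332\right) + 15043 = \left(\frac{1}{14 + 93 \left(-5\right)} + 33332\right) + 15043 = \left(\frac{1}{14 - 465} + 33332\right) + 15043 = \left(\frac{1}{-451} + 33332\right) + 15043 = \left(- \frac{1}{451} + 33332\right) + 15043 = \frac{15032731}{451} + 15043 = \frac{21817124}{451}$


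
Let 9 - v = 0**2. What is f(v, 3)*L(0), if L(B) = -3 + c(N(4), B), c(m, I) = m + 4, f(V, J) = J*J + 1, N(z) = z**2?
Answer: 170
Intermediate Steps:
v = 9 (v = 9 - 1*0**2 = 9 - 1*0 = 9 + 0 = 9)
f(V, J) = 1 + J**2 (f(V, J) = J**2 + 1 = 1 + J**2)
c(m, I) = 4 + m
L(B) = 17 (L(B) = -3 + (4 + 4**2) = -3 + (4 + 16) = -3 + 20 = 17)
f(v, 3)*L(0) = (1 + 3**2)*17 = (1 + 9)*17 = 10*17 = 170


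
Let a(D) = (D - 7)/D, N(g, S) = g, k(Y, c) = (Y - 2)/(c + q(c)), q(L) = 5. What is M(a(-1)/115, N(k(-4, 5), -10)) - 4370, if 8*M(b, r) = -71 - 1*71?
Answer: -17551/4 ≈ -4387.8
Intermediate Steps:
k(Y, c) = (-2 + Y)/(5 + c) (k(Y, c) = (Y - 2)/(c + 5) = (-2 + Y)/(5 + c))
a(D) = (-7 + D)/D
M(b, r) = -71/4 (M(b, r) = (-71 - 1*71)/8 = (-71 - 71)/8 = (⅛)*(-142) = -71/4)
M(a(-1)/115, N(k(-4, 5), -10)) - 4370 = -71/4 - 4370 = -17551/4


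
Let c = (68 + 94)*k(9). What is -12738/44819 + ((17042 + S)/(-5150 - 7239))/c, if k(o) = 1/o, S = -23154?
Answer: -1283332874/4997363319 ≈ -0.25680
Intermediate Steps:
c = 18 (c = (68 + 94)/9 = 162*(⅑) = 18)
-12738/44819 + ((17042 + S)/(-5150 - 7239))/c = -12738/44819 + ((17042 - 23154)/(-5150 - 7239))/18 = -12738*1/44819 - 6112/(-12389)*(1/18) = -12738/44819 - 6112*(-1/12389)*(1/18) = -12738/44819 + (6112/12389)*(1/18) = -12738/44819 + 3056/111501 = -1283332874/4997363319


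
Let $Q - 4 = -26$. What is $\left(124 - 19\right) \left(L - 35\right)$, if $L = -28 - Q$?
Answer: $-4305$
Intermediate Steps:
$Q = -22$ ($Q = 4 - 26 = -22$)
$L = -6$ ($L = -28 - -22 = -28 + 22 = -6$)
$\left(124 - 19\right) \left(L - 35\right) = \left(124 - 19\right) \left(-6 - 35\right) = 105 \left(-6 - 35\right) = 105 \left(-41\right) = -4305$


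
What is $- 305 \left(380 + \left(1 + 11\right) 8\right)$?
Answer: $-145180$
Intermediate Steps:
$- 305 \left(380 + \left(1 + 11\right) 8\right) = - 305 \left(380 + 12 \cdot 8\right) = - 305 \left(380 + 96\right) = \left(-305\right) 476 = -145180$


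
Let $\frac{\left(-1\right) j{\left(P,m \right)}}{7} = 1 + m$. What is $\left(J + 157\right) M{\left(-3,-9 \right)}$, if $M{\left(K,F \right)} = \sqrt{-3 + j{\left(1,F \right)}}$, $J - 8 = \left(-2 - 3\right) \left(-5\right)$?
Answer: $190 \sqrt{53} \approx 1383.2$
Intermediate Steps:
$j{\left(P,m \right)} = -7 - 7 m$ ($j{\left(P,m \right)} = - 7 \left(1 + m\right) = -7 - 7 m$)
$J = 33$ ($J = 8 + \left(-2 - 3\right) \left(-5\right) = 8 - -25 = 8 + 25 = 33$)
$M{\left(K,F \right)} = \sqrt{-10 - 7 F}$ ($M{\left(K,F \right)} = \sqrt{-3 - \left(7 + 7 F\right)} = \sqrt{-10 - 7 F}$)
$\left(J + 157\right) M{\left(-3,-9 \right)} = \left(33 + 157\right) \sqrt{-10 - -63} = 190 \sqrt{-10 + 63} = 190 \sqrt{53}$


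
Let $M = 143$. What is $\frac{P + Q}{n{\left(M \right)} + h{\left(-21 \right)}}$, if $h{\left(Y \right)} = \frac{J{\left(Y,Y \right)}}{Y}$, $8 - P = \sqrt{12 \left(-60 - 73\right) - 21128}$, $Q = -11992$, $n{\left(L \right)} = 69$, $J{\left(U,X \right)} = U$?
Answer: $- \frac{856}{5} - \frac{i \sqrt{5681}}{35} \approx -171.2 - 2.1535 i$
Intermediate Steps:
$P = 8 - 2 i \sqrt{5681}$ ($P = 8 - \sqrt{12 \left(-60 - 73\right) - 21128} = 8 - \sqrt{12 \left(-133\right) - 21128} = 8 - \sqrt{-1596 - 21128} = 8 - \sqrt{-22724} = 8 - 2 i \sqrt{5681} \approx 8.0 - 150.74 i$)
$h{\left(Y \right)} = 1$ ($h{\left(Y \right)} = \frac{Y}{Y} = 1$)
$\frac{P + Q}{n{\left(M \right)} + h{\left(-21 \right)}} = \frac{\left(8 - 2 i \sqrt{5681}\right) - 11992}{69 + 1} = \frac{-11984 - 2 i \sqrt{5681}}{70} = \left(-11984 - 2 i \sqrt{5681}\right) \frac{1}{70} = - \frac{856}{5} - \frac{i \sqrt{5681}}{35}$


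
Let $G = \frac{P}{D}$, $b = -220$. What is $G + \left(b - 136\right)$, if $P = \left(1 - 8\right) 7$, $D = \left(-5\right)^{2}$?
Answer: $- \frac{8949}{25} \approx -357.96$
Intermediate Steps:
$D = 25$
$P = -49$ ($P = \left(-7\right) 7 = -49$)
$G = - \frac{49}{25} \approx -1.96$
$G + \left(b - 136\right) = - \frac{49}{25} - 356 = - \frac{8949}{25}$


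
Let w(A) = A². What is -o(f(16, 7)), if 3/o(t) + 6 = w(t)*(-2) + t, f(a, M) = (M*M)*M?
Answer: 3/234961 ≈ 1.2768e-5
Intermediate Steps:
f(a, M) = M³ (f(a, M) = M²*M = M³)
o(t) = 3/(-6 + t - 2*t²) (o(t) = 3/(-6 + (t²*(-2) + t)) = 3/(-6 + (-2*t² + t)) = 3/(-6 + (t - 2*t²)) = 3/(-6 + t - 2*t²))
-o(f(16, 7)) = -(-3)/(6 - 1*7³ + 2*(7³)²) = -(-3)/(6 - 1*343 + 2*343²) = -(-3)/(6 - 343 + 2*117649) = -(-3)/(6 - 343 + 235298) = -(-3)/234961 = -1*(-3/234961) = 3/234961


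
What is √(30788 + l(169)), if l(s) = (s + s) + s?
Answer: √31295 ≈ 176.90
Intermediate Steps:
l(s) = 3*s (l(s) = 2*s + s = 3*s)
√(30788 + l(169)) = √(30788 + 3*169) = √(30788 + 507) = √31295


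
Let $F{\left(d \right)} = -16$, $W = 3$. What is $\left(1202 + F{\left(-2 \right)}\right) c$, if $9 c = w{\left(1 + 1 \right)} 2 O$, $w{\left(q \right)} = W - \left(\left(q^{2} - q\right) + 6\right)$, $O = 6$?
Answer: $- \frac{23720}{3} \approx -7906.7$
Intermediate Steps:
$w{\left(q \right)} = -3 + q - q^{2}$ ($w{\left(q \right)} = 3 - \left(\left(q^{2} - q\right) + 6\right) = 3 - \left(6 + q^{2} - q\right) = -3 + q - q^{2}$)
$c = - \frac{20}{3}$ ($c = \frac{\left(-3 + \left(1 + 1\right) - \left(1 + 1\right)^{2}\right) 2 \cdot 6}{9} = \frac{\left(-3 + 2 - 2^{2}\right) 2 \cdot 6}{9} = \frac{\left(-3 + 2 - 4\right) 2 \cdot 6}{9} = \frac{\left(-5\right) 2 \cdot 6}{9} = \frac{\left(-10\right) 6}{9} = \frac{1}{9} \left(-60\right) = - \frac{20}{3} \approx -6.6667$)
$\left(1202 + F{\left(-2 \right)}\right) c = \left(1202 - 16\right) \left(- \frac{20}{3}\right) = 1186 \left(- \frac{20}{3}\right) = - \frac{23720}{3}$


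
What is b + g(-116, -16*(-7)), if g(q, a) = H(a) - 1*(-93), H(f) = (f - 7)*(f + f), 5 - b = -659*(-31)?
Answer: 3189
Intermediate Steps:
b = -20424 (b = 5 - (-659)*(-31) = 5 - 1*20429 = 5 - 20429 = -20424)
H(f) = 2*f*(-7 + f) (H(f) = (-7 + f)*(2*f) = 2*f*(-7 + f))
g(q, a) = 93 + 2*a*(-7 + a) (g(q, a) = 2*a*(-7 + a) - 1*(-93) = 2*a*(-7 + a) + 93 = 93 + 2*a*(-7 + a))
b + g(-116, -16*(-7)) = -20424 + (93 + 2*(-16*(-7))*(-7 - 16*(-7))) = -20424 + (93 + 2*112*(-7 + 112)) = -20424 + (93 + 2*112*105) = -20424 + (93 + 23520) = -20424 + 23613 = 3189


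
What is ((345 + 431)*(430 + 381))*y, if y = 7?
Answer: 4405352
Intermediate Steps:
((345 + 431)*(430 + 381))*y = ((345 + 431)*(430 + 381))*7 = (776*811)*7 = 629336*7 = 4405352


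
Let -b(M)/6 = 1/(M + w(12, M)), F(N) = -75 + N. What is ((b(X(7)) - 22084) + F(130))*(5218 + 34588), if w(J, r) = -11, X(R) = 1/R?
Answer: -16660423143/19 ≈ -8.7686e+8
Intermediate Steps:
X(R) = 1/R
b(M) = -6/(-11 + M) (b(M) = -6/(M - 11) = -6/(-11 + M))
((b(X(7)) - 22084) + F(130))*(5218 + 34588) = ((-6/(-11 + 1/7) - 22084) + (-75 + 130))*(5218 + 34588) = ((-6/(-11 + 1/7) - 22084) + 55)*39806 = ((-6/(-76/7) - 22084) + 55)*39806 = ((-6*(-7/76) - 22084) + 55)*39806 = ((21/38 - 22084) + 55)*39806 = (-839171/38 + 55)*39806 = -837081/38*39806 = -16660423143/19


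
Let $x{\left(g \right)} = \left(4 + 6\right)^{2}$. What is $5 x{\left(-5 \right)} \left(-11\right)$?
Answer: $-5500$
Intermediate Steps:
$x{\left(g \right)} = 100$ ($x{\left(g \right)} = 10^{2} = 100$)
$5 x{\left(-5 \right)} \left(-11\right) = 5 \cdot 100 \left(-11\right) = 500 \left(-11\right) = -5500$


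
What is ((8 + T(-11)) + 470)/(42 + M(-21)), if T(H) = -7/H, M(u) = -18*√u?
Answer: 1755/748 + 5265*I*√21/5236 ≈ 2.3463 + 4.608*I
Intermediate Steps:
((8 + T(-11)) + 470)/(42 + M(-21)) = ((8 - 7/(-11)) + 470)/(42 - 18*I*√21) = ((8 - 7*(-1/11)) + 470)/(42 - 18*I*√21) = ((8 + 7/11) + 470)/(42 - 18*I*√21) = (95/11 + 470)/(42 - 18*I*√21) = 5265/(11*(42 - 18*I*√21))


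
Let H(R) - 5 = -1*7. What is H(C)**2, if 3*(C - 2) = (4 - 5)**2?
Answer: 4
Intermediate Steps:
C = 7/3 (C = 2 + (4 - 5)**2/3 = 2 + (1/3)*(-1)**2 = 2 + (1/3)*1 = 2 + 1/3 = 7/3 ≈ 2.3333)
H(R) = -2 (H(R) = 5 - 1*7 = 5 - 7 = -2)
H(C)**2 = (-2)**2 = 4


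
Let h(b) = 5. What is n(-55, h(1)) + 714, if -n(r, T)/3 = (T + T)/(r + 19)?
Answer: 4289/6 ≈ 714.83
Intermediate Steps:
n(r, T) = -6*T/(19 + r) (n(r, T) = -3*(T + T)/(r + 19) = -3*2*T/(19 + r) = -6*T/(19 + r))
n(-55, h(1)) + 714 = -6*5/(19 - 55) + 714 = -6*5/(-36) + 714 = -6*5*(-1/36) + 714 = 5/6 + 714 = 4289/6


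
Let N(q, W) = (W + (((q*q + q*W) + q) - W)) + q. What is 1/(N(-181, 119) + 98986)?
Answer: 1/109846 ≈ 9.1036e-6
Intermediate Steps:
N(q, W) = q² + 2*q + W*q (N(q, W) = (W + (((q² + W*q) + q) - W)) + q = (W + ((q + q² + W*q) - W)) + q = (W + (q + q² - W + W*q)) + q = (q + q² + W*q) + q = q² + 2*q + W*q)
1/(N(-181, 119) + 98986) = 1/(-181*(2 + 119 - 181) + 98986) = 1/(-181*(-60) + 98986) = 1/(10860 + 98986) = 1/109846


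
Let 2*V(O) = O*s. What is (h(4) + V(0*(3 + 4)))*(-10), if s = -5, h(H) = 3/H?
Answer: -15/2 ≈ -7.5000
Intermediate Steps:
V(O) = -5*O/2 (V(O) = (O*(-5))/2 = (-5*O)/2 = -5*O/2)
(h(4) + V(0*(3 + 4)))*(-10) = (3/4 - 0*(3 + 4))*(-10) = (3*(¼) - 0*7)*(-10) = (¾ - 5/2*0)*(-10) = (¾ + 0)*(-10) = (¾)*(-10) = -15/2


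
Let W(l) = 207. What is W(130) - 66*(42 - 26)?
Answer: -849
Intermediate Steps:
W(130) - 66*(42 - 26) = 207 - 66*(42 - 26) = 207 - 66*16 = 207 - 1056 = -849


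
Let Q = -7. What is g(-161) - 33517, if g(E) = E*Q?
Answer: -32390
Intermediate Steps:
g(E) = -7*E (g(E) = E*(-7) = -7*E)
g(-161) - 33517 = -7*(-161) - 33517 = 1127 - 33517 = -32390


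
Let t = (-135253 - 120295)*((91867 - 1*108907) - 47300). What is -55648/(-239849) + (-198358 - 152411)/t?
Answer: 914877964997479/3943587261093680 ≈ 0.23199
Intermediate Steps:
t = 16441958320 (t = -255548*((91867 - 108907) - 47300) = -255548*(-17040 - 47300) = -255548*(-64340) = 16441958320)
-55648/(-239849) + (-198358 - 152411)/t = -55648/(-239849) + (-198358 - 152411)/16441958320 = -55648*(-1/239849) - 350769*1/16441958320 = 55648/239849 - 350769/16441958320 = 914877964997479/3943587261093680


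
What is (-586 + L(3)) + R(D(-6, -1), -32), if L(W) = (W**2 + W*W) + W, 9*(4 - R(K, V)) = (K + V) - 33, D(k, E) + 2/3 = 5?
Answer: -14965/27 ≈ -554.26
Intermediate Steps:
D(k, E) = 13/3 (D(k, E) = -2/3 + 5 = 13/3)
R(K, V) = 23/3 - K/9 - V/9 (R(K, V) = 4 - ((K + V) - 33)/9 = 4 - (-33 + K + V)/9 = 4 + (11/3 - K/9 - V/9) = 23/3 - K/9 - V/9)
L(W) = W + 2*W**2 (L(W) = (W**2 + W**2) + W = 2*W**2 + W = W + 2*W**2)
(-586 + L(3)) + R(D(-6, -1), -32) = (-586 + 3*(1 + 2*3)) + (23/3 - 1/9*13/3 - 1/9*(-32)) = (-586 + 3*(1 + 6)) + (23/3 - 13/27 + 32/9) = (-586 + 3*7) + 290/27 = (-586 + 21) + 290/27 = -565 + 290/27 = -14965/27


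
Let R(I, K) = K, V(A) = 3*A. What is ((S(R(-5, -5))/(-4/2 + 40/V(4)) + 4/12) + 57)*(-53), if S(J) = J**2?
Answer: -48389/12 ≈ -4032.4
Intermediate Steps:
((S(R(-5, -5))/(-4/2 + 40/V(4)) + 4/12) + 57)*(-53) = (((-5)**2/(-4/2 + 40/((3*4))) + 4/12) + 57)*(-53) = ((25/(-4*1/2 + 40/12) + 4*(1/12)) + 57)*(-53) = ((25/(-2 + 40*(1/12)) + 1/3) + 57)*(-53) = ((25/(-2 + 10/3) + 1/3) + 57)*(-53) = ((25/(4/3) + 1/3) + 57)*(-53) = ((25*(3/4) + 1/3) + 57)*(-53) = ((75/4 + 1/3) + 57)*(-53) = (229/12 + 57)*(-53) = (913/12)*(-53) = -48389/12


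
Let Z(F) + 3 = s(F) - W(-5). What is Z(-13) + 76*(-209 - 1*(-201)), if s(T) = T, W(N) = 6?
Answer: -630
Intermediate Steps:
Z(F) = -9 + F (Z(F) = -3 + (F - 1*6) = -3 + (F - 6) = -3 + (-6 + F) = -9 + F)
Z(-13) + 76*(-209 - 1*(-201)) = (-9 - 13) + 76*(-209 - 1*(-201)) = -22 + 76*(-209 + 201) = -22 + 76*(-8) = -22 - 608 = -630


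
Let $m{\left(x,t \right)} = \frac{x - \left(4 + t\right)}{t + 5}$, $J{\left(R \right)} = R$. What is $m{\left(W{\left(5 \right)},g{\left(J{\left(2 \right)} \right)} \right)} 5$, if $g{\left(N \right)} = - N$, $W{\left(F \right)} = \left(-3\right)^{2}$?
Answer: $\frac{35}{3} \approx 11.667$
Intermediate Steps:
$W{\left(F \right)} = 9$
$m{\left(x,t \right)} = \frac{-4 + x - t}{5 + t}$
$m{\left(W{\left(5 \right)},g{\left(J{\left(2 \right)} \right)} \right)} 5 = \frac{-4 + 9 - \left(-1\right) 2}{5 - 2} \cdot 5 = \frac{-4 + 9 - -2}{5 - 2} \cdot 5 = \frac{-4 + 9 + 2}{3} \cdot 5 = \frac{1}{3} \cdot 7 \cdot 5 = \frac{7}{3} \cdot 5 = \frac{35}{3}$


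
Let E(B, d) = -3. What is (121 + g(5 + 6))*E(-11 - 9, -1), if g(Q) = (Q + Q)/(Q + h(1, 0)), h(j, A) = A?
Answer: -369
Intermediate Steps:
g(Q) = 2 (g(Q) = (Q + Q)/(Q + 0) = (2*Q)/Q = 2)
(121 + g(5 + 6))*E(-11 - 9, -1) = (121 + 2)*(-3) = 123*(-3) = -369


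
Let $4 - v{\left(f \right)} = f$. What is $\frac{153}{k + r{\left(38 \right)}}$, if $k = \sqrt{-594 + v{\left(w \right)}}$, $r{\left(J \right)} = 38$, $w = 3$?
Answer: $\frac{1938}{679} - \frac{51 i \sqrt{593}}{679} \approx 2.8542 - 1.8291 i$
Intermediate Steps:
$v{\left(f \right)} = 4 - f$
$k = i \sqrt{593}$ ($k = \sqrt{-594 + \left(4 - 3\right)} = \sqrt{-594 + 1} = \sqrt{-593} = i \sqrt{593} \approx 24.352 i$)
$\frac{153}{k + r{\left(38 \right)}} = \frac{153}{i \sqrt{593} + 38} = \frac{153}{38 + i \sqrt{593}}$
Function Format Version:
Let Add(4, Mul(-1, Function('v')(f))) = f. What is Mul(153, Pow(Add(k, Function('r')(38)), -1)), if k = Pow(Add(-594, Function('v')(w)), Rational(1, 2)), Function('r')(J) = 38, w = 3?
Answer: Add(Rational(1938, 679), Mul(Rational(-51, 679), I, Pow(593, Rational(1, 2)))) ≈ Add(2.8542, Mul(-1.8291, I))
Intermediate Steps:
Function('v')(f) = Add(4, Mul(-1, f))
k = Mul(I, Pow(593, Rational(1, 2))) (k = Pow(Add(-594, Add(4, Mul(-1, 3))), Rational(1, 2)) = Pow(Add(-594, Add(4, -3)), Rational(1, 2)) = Pow(Add(-594, 1), Rational(1, 2)) = Pow(-593, Rational(1, 2)) = Mul(I, Pow(593, Rational(1, 2))) ≈ Mul(24.352, I))
Mul(153, Pow(Add(k, Function('r')(38)), -1)) = Mul(153, Pow(Add(Mul(I, Pow(593, Rational(1, 2))), 38), -1)) = Mul(153, Pow(Add(38, Mul(I, Pow(593, Rational(1, 2)))), -1))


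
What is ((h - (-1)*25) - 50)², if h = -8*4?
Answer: 3249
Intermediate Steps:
h = -32
((h - (-1)*25) - 50)² = ((-32 - (-1)*25) - 50)² = ((-32 - 1*(-25)) - 50)² = ((-32 + 25) - 50)² = (-7 - 50)² = (-57)² = 3249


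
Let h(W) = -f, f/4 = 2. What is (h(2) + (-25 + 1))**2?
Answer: 1024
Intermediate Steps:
f = 8 (f = 4*2 = 8)
h(W) = -8 (h(W) = -1*8 = -8)
(h(2) + (-25 + 1))**2 = (-8 + (-25 + 1))**2 = (-8 - 24)**2 = (-32)**2 = 1024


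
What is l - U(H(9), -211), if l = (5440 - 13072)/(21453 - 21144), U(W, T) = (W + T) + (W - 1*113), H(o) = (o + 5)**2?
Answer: -9548/103 ≈ -92.699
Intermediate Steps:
H(o) = (5 + o)**2
U(W, T) = -113 + T + 2*W (U(W, T) = (T + W) + (W - 113) = (T + W) + (-113 + W) = -113 + T + 2*W)
l = -2544/103 (l = -7632/309 = -7632*1/309 = -2544/103 ≈ -24.699)
l - U(H(9), -211) = -2544/103 - (-113 - 211 + 2*(5 + 9)**2) = -2544/103 - (-113 - 211 + 2*14**2) = -2544/103 - (-113 - 211 + 2*196) = -2544/103 - (-113 - 211 + 392) = -2544/103 - 1*68 = -2544/103 - 68 = -9548/103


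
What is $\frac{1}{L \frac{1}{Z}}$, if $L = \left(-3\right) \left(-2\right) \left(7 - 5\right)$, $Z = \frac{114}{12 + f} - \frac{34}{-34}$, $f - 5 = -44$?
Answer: $- \frac{29}{108} \approx -0.26852$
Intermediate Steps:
$f = -39$ ($f = 5 - 44 = -39$)
$Z = - \frac{29}{9}$ ($Z = \frac{114}{12 - 39} - \frac{34}{-34} = \frac{114}{-27} - -1 = 114 \left(- \frac{1}{27}\right) + 1 = - \frac{38}{9} + 1 = - \frac{29}{9} \approx -3.2222$)
$L = 12$ ($L = 6 \cdot 2 = 12$)
$\frac{1}{L \frac{1}{Z}} = \frac{1}{12 \frac{1}{- \frac{29}{9}}} = \frac{1}{12 \left(- \frac{9}{29}\right)} = \frac{1}{- \frac{108}{29}} = - \frac{29}{108}$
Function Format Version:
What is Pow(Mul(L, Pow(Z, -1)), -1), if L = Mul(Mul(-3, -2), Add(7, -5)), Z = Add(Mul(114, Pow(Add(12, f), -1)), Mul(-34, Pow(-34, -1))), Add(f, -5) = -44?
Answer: Rational(-29, 108) ≈ -0.26852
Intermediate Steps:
f = -39 (f = Add(5, -44) = -39)
Z = Rational(-29, 9) (Z = Add(Mul(114, Pow(Add(12, -39), -1)), Mul(-34, Pow(-34, -1))) = Add(Mul(114, Pow(-27, -1)), Mul(-34, Rational(-1, 34))) = Add(Mul(114, Rational(-1, 27)), 1) = Add(Rational(-38, 9), 1) = Rational(-29, 9) ≈ -3.2222)
L = 12 (L = Mul(6, 2) = 12)
Pow(Mul(L, Pow(Z, -1)), -1) = Pow(Mul(12, Pow(Rational(-29, 9), -1)), -1) = Pow(Mul(12, Rational(-9, 29)), -1) = Pow(Rational(-108, 29), -1) = Rational(-29, 108)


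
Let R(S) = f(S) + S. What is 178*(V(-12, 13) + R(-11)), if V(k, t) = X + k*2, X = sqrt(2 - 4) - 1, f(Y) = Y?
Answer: -8366 + 178*I*sqrt(2) ≈ -8366.0 + 251.73*I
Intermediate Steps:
X = -1 + I*sqrt(2) (X = sqrt(-2) - 1 = I*sqrt(2) - 1 = -1 + I*sqrt(2) ≈ -1.0 + 1.4142*I)
V(k, t) = -1 + 2*k + I*sqrt(2) (V(k, t) = (-1 + I*sqrt(2)) + k*2 = (-1 + I*sqrt(2)) + 2*k = -1 + 2*k + I*sqrt(2))
R(S) = 2*S (R(S) = S + S = 2*S)
178*(V(-12, 13) + R(-11)) = 178*((-1 + 2*(-12) + I*sqrt(2)) + 2*(-11)) = 178*((-1 - 24 + I*sqrt(2)) - 22) = 178*((-25 + I*sqrt(2)) - 22) = 178*(-47 + I*sqrt(2)) = -8366 + 178*I*sqrt(2)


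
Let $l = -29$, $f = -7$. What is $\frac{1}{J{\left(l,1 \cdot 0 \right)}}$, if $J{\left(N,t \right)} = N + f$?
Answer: $- \frac{1}{36} \approx -0.027778$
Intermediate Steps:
$J{\left(N,t \right)} = -7 + N$ ($J{\left(N,t \right)} = N - 7 = -7 + N$)
$\frac{1}{J{\left(l,1 \cdot 0 \right)}} = \frac{1}{-7 - 29} = \frac{1}{-36} = - \frac{1}{36}$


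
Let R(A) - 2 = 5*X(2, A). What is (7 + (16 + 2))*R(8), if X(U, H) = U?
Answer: 300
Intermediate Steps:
R(A) = 12 (R(A) = 2 + 5*2 = 2 + 10 = 12)
(7 + (16 + 2))*R(8) = (7 + (16 + 2))*12 = (7 + 18)*12 = 25*12 = 300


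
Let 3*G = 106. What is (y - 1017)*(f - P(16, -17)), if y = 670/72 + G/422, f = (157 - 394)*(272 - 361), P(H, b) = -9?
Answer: -26918453287/1266 ≈ -2.1263e+7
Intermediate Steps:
G = 106/3 (G = (⅓)*106 = 106/3 ≈ 35.333)
f = 21093 (f = -237*(-89) = 21093)
y = 71321/7596 (y = 670/72 + (106/3)/422 = 670*(1/72) + (106/3)*(1/422) = 335/36 + 53/633 = 71321/7596 ≈ 9.3893)
(y - 1017)*(f - P(16, -17)) = (71321/7596 - 1017)*(21093 - 1*(-9)) = -7653811*(21093 + 9)/7596 = -7653811/7596*21102 = -26918453287/1266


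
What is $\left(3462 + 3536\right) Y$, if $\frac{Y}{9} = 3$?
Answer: $188946$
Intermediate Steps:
$Y = 27$ ($Y = 9 \cdot 3 = 27$)
$\left(3462 + 3536\right) Y = \left(3462 + 3536\right) 27 = 6998 \cdot 27 = 188946$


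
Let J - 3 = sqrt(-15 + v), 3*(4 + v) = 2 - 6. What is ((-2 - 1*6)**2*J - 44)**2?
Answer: -184144/3 + 18944*I*sqrt(183)/3 ≈ -61381.0 + 85423.0*I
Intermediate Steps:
v = -16/3 (v = -4 + (2 - 6)/3 = -4 + (1/3)*(-4) = -4 - 4/3 = -16/3 ≈ -5.3333)
J = 3 + I*sqrt(183)/3 (J = 3 + sqrt(-15 - 16/3) = 3 + sqrt(-61/3) = 3 + I*sqrt(183)/3 ≈ 3.0 + 4.5092*I)
((-2 - 1*6)**2*J - 44)**2 = ((-2 - 1*6)**2*(3 + I*sqrt(183)/3) - 44)**2 = ((-2 - 6)**2*(3 + I*sqrt(183)/3) - 44)**2 = ((-8)**2*(3 + I*sqrt(183)/3) - 44)**2 = (64*(3 + I*sqrt(183)/3) - 44)**2 = ((192 + 64*I*sqrt(183)/3) - 44)**2 = (148 + 64*I*sqrt(183)/3)**2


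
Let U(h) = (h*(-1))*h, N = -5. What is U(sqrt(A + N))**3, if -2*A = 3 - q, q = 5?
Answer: 64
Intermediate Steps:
A = 1 (A = -(3 - 1*5)/2 = -(3 - 5)/2 = -1/2*(-2) = 1)
U(h) = -h**2 (U(h) = (-h)*h = -h**2)
U(sqrt(A + N))**3 = (-(sqrt(1 - 5))**2)**3 = (-(sqrt(-4))**2)**3 = (-(2*I)**2)**3 = (-1*(-4))**3 = 4**3 = 64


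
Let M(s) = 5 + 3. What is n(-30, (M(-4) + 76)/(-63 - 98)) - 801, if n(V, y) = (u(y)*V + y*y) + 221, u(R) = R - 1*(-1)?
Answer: -314266/529 ≈ -594.08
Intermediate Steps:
M(s) = 8
u(R) = 1 + R (u(R) = R + 1 = 1 + R)
n(V, y) = 221 + y**2 + V*(1 + y) (n(V, y) = ((1 + y)*V + y*y) + 221 = (V*(1 + y) + y**2) + 221 = (y**2 + V*(1 + y)) + 221 = 221 + y**2 + V*(1 + y))
n(-30, (M(-4) + 76)/(-63 - 98)) - 801 = (221 + ((8 + 76)/(-63 - 98))**2 - 30*(1 + (8 + 76)/(-63 - 98))) - 801 = (221 + (84/(-161))**2 - 30*(1 + 84/(-161))) - 801 = (221 + (84*(-1/161))**2 - 30*(1 + 84*(-1/161))) - 801 = (221 + (-12/23)**2 - 30*(1 - 12/23)) - 801 = (221 + 144/529 - 30*11/23) - 801 = (221 + 144/529 - 330/23) - 801 = 109463/529 - 801 = -314266/529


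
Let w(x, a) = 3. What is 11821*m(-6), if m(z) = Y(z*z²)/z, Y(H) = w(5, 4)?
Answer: -11821/2 ≈ -5910.5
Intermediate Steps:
Y(H) = 3
m(z) = 3/z
11821*m(-6) = 11821*(3/(-6)) = 11821*(3*(-⅙)) = 11821*(-½) = -11821/2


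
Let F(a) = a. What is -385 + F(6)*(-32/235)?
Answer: -90667/235 ≈ -385.82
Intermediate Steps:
-385 + F(6)*(-32/235) = -385 + 6*(-32/235) = -385 - 192/235 = -90667/235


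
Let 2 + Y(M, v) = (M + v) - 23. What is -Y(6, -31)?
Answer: 50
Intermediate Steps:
Y(M, v) = -25 + M + v (Y(M, v) = -2 + ((M + v) - 23) = -2 + (-23 + M + v) = -25 + M + v)
-Y(6, -31) = -(-25 + 6 - 31) = -1*(-50) = 50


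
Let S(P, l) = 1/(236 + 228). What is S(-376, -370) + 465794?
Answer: 216128417/464 ≈ 4.6579e+5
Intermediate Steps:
S(P, l) = 1/464
S(-376, -370) + 465794 = 1/464 + 465794 = 216128417/464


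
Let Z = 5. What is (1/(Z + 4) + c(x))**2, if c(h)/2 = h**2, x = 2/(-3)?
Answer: 1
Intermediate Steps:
x = -2/3 (x = 2*(-1/3) = -2/3 ≈ -0.66667)
c(h) = 2*h**2
(1/(Z + 4) + c(x))**2 = (1/(5 + 4) + 2*(-2/3)**2)**2 = (1/9 + 2*(4/9))**2 = (1/9 + 8/9)**2 = 1**2 = 1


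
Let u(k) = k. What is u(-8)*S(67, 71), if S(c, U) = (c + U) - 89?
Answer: -392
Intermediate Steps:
S(c, U) = -89 + U + c (S(c, U) = (U + c) - 89 = -89 + U + c)
u(-8)*S(67, 71) = -8*(-89 + 71 + 67) = -8*49 = -392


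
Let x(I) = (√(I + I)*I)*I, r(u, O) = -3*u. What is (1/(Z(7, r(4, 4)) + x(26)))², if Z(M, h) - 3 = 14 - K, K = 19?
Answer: 5940689/141167048127876 + 338*√13/35291762031969 ≈ 4.2117e-8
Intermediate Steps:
Z(M, h) = -2 (Z(M, h) = 3 + (14 - 1*19) = 3 + (14 - 19) = 3 - 5 = -2)
x(I) = √2*I^(5/2) (x(I) = (√(2*I)*I)*I = ((√2*√I)*I)*I = (√2*I^(3/2))*I = √2*I^(5/2))
(1/(Z(7, r(4, 4)) + x(26)))² = (1/(-2 + √2*26^(5/2)))² = (1/(-2 + √2*(676*√26)))² = (1/(-2 + 1352*√13))² = (-2 + 1352*√13)⁻²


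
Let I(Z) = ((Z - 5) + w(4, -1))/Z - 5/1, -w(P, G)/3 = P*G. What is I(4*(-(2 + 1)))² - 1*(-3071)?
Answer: 445249/144 ≈ 3092.0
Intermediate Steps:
w(P, G) = -3*G*P (w(P, G) = -3*P*G = -3*G*P)
I(Z) = -5 + (7 + Z)/Z (I(Z) = ((Z - 5) - 3*(-1)*4)/Z - 5/1 = ((-5 + Z) + 12)/Z - 5*1 = (7 + Z)/Z - 5 = -5 + (7 + Z)/Z)
I(4*(-(2 + 1)))² - 1*(-3071) = (-4 + 7/((4*(-(2 + 1)))))² - 1*(-3071) = (-4 + 7/((4*(-1*3))))² + 3071 = (-4 + 7/((4*(-3))))² + 3071 = (-4 + 7/(-12))² + 3071 = (-4 + 7*(-1/12))² + 3071 = (-4 - 7/12)² + 3071 = (-55/12)² + 3071 = 3025/144 + 3071 = 445249/144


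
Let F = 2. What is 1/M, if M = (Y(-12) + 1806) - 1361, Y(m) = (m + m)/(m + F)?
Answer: 5/2237 ≈ 0.0022351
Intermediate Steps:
Y(m) = 2*m/(2 + m) (Y(m) = (m + m)/(m + 2) = (2*m)/(2 + m) = 2*m/(2 + m))
M = 2237/5 (M = (2*(-12)/(2 - 12) + 1806) - 1361 = (2*(-12)/(-10) + 1806) - 1361 = (2*(-12)*(-⅒) + 1806) - 1361 = (12/5 + 1806) - 1361 = 9042/5 - 1361 = 2237/5 ≈ 447.40)
1/M = 1/(2237/5) = 5/2237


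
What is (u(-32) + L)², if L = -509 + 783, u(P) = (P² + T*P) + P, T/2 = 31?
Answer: 515524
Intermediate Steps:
T = 62 (T = 2*31 = 62)
u(P) = P² + 63*P (u(P) = (P² + 62*P) + P = P² + 63*P)
L = 274
(u(-32) + L)² = (-32*(63 - 32) + 274)² = (-32*31 + 274)² = (-992 + 274)² = (-718)² = 515524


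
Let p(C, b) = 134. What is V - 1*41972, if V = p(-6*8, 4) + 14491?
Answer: -27347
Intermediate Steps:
V = 14625 (V = 134 + 14491 = 14625)
V - 1*41972 = 14625 - 1*41972 = 14625 - 41972 = -27347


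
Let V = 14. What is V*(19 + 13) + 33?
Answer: 481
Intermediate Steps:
V*(19 + 13) + 33 = 14*(19 + 13) + 33 = 14*32 + 33 = 448 + 33 = 481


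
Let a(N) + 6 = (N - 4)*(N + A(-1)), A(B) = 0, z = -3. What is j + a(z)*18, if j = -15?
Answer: 255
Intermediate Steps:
a(N) = -6 + N*(-4 + N) (a(N) = -6 + (N - 4)*(N + 0) = -6 + (-4 + N)*N = -6 + N*(-4 + N))
j + a(z)*18 = -15 + (-6 + (-3)**2 - 4*(-3))*18 = -15 + (-6 + 9 + 12)*18 = -15 + 15*18 = -15 + 270 = 255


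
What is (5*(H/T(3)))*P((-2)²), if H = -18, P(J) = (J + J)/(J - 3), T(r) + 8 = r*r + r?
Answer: -180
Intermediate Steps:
T(r) = -8 + r + r² (T(r) = -8 + (r*r + r) = -8 + (r² + r) = -8 + (r + r²) = -8 + r + r²)
P(J) = 2*J/(-3 + J) (P(J) = (2*J)/(-3 + J) = 2*J/(-3 + J))
(5*(H/T(3)))*P((-2)²) = (5*(-18/(-8 + 3 + 3²)))*(2*(-2)²/(-3 + (-2)²)) = (5*(-18/(-8 + 3 + 9)))*(2*4/(-3 + 4)) = (5*(-18/4))*(2*4/1) = (5*(-18*¼))*(2*4*1) = (5*(-9/2))*8 = -45/2*8 = -180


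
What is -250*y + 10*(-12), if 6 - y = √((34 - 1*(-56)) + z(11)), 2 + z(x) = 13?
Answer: -1620 + 250*√101 ≈ 892.47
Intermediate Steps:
z(x) = 11 (z(x) = -2 + 13 = 11)
y = 6 - √101 (y = 6 - √((34 - 1*(-56)) + 11) = 6 - √((34 + 56) + 11) = 6 - √(90 + 11) = 6 - √101 ≈ -4.0499)
-250*y + 10*(-12) = -250*(6 - √101) + 10*(-12) = (-1500 + 250*√101) - 120 = -1620 + 250*√101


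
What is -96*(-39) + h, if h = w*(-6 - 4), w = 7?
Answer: 3674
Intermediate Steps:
h = -70 (h = 7*(-6 - 4) = 7*(-10) = -70)
-96*(-39) + h = -96*(-39) - 70 = 3744 - 70 = 3674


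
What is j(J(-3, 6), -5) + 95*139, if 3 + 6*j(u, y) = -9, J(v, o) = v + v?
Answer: 13203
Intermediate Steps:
J(v, o) = 2*v
j(u, y) = -2 (j(u, y) = -1/2 + (1/6)*(-9) = -1/2 - 3/2 = -2)
j(J(-3, 6), -5) + 95*139 = -2 + 95*139 = -2 + 13205 = 13203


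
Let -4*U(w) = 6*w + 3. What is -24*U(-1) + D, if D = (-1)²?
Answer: -17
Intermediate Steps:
U(w) = -¾ - 3*w/2 (U(w) = -(6*w + 3)/4 = -(3 + 6*w)/4 = -¾ - 3*w/2)
D = 1
-24*U(-1) + D = -24*(-¾ - 3/2*(-1)) + 1 = -24*(-¾ + 3/2) + 1 = -24*¾ + 1 = -18 + 1 = -17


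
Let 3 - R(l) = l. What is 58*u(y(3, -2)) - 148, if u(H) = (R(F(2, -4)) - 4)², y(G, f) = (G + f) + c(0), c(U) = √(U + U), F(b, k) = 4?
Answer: 1302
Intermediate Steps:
c(U) = √2*√U (c(U) = √(2*U) = √2*√U)
R(l) = 3 - l
y(G, f) = G + f (y(G, f) = (G + f) + √2*√0 = (G + f) + √2*0 = (G + f) + 0 = G + f)
u(H) = 25 (u(H) = ((3 - 1*4) - 4)² = ((3 - 4) - 4)² = (-1 - 4)² = (-5)² = 25)
58*u(y(3, -2)) - 148 = 58*25 - 148 = 1450 - 148 = 1302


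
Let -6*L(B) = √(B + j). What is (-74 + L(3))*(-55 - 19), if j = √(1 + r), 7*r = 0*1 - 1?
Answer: 5476 + 37*√(147 + 7*√42)/21 ≈ 5500.4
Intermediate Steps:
r = -⅐ (r = (0*1 - 1)/7 = (0 - 1)/7 = (⅐)*(-1) = -⅐ ≈ -0.14286)
j = √42/7 (j = √(1 - ⅐) = √(6/7) = √42/7 ≈ 0.92582)
L(B) = -√(B + √42/7)/6
(-74 + L(3))*(-55 - 19) = (-74 - √(7*√42 + 49*3)/42)*(-55 - 19) = (-74 - √(7*√42 + 147)/42)*(-74) = (-74 - √(147 + 7*√42)/42)*(-74) = 5476 + 37*√(147 + 7*√42)/21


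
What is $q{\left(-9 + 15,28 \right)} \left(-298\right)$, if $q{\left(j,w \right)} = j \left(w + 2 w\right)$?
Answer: $-150192$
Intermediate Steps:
$q{\left(j,w \right)} = 3 j w$ ($q{\left(j,w \right)} = j 3 w = 3 j w$)
$q{\left(-9 + 15,28 \right)} \left(-298\right) = 3 \left(-9 + 15\right) 28 \left(-298\right) = 3 \cdot 6 \cdot 28 \left(-298\right) = 504 \left(-298\right) = -150192$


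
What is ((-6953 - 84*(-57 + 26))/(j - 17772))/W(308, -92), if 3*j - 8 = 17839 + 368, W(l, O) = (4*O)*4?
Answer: -13047/51668672 ≈ -0.00025251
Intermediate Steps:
W(l, O) = 16*O
j = 18215/3 (j = 8/3 + (17839 + 368)/3 = 8/3 + (⅓)*18207 = 8/3 + 6069 = 18215/3 ≈ 6071.7)
((-6953 - 84*(-57 + 26))/(j - 17772))/W(308, -92) = ((-6953 - 84*(-57 + 26))/(18215/3 - 17772))/((16*(-92))) = ((-6953 - 84*(-31))/(-35101/3))/(-1472) = ((-6953 + 2604)*(-3/35101))*(-1/1472) = -4349*(-3/35101)*(-1/1472) = (13047/35101)*(-1/1472) = -13047/51668672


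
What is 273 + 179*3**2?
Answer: 1884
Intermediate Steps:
273 + 179*3**2 = 273 + 179*9 = 273 + 1611 = 1884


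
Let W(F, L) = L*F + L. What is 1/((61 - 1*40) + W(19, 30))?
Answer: 1/621 ≈ 0.0016103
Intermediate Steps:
W(F, L) = L + F*L (W(F, L) = F*L + L = L + F*L)
1/((61 - 1*40) + W(19, 30)) = 1/((61 - 1*40) + 30*(1 + 19)) = 1/((61 - 40) + 30*20) = 1/(21 + 600) = 1/621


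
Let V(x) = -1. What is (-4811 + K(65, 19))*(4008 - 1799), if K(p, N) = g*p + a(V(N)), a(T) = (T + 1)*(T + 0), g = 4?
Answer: -10053159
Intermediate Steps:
a(T) = T*(1 + T) (a(T) = (1 + T)*T = T*(1 + T))
K(p, N) = 4*p (K(p, N) = 4*p - (1 - 1) = 4*p - 1*0 = 4*p + 0 = 4*p)
(-4811 + K(65, 19))*(4008 - 1799) = (-4811 + 4*65)*(4008 - 1799) = (-4811 + 260)*2209 = -4551*2209 = -10053159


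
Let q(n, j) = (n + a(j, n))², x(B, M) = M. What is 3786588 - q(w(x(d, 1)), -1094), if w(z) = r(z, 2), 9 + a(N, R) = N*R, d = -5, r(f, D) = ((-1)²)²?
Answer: 2572184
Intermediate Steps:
r(f, D) = 1 (r(f, D) = 1² = 1)
a(N, R) = -9 + N*R
w(z) = 1
q(n, j) = (-9 + n + j*n)² (q(n, j) = (n + (-9 + j*n))² = (-9 + n + j*n)²)
3786588 - q(w(x(d, 1)), -1094) = 3786588 - (-9 + 1 - 1094*1)² = 3786588 - (-9 + 1 - 1094)² = 3786588 - 1*(-1102)² = 3786588 - 1*1214404 = 3786588 - 1214404 = 2572184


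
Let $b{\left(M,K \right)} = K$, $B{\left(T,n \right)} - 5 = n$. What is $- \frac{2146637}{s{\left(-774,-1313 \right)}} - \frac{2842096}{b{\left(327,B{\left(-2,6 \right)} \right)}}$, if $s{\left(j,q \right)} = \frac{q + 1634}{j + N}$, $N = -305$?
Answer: $\frac{24566121737}{3531} \approx 6.9573 \cdot 10^{6}$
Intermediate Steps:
$B{\left(T,n \right)} = 5 + n$
$s{\left(j,q \right)} = \frac{1634 + q}{-305 + j}$ ($s{\left(j,q \right)} = \frac{q + 1634}{j - 305} = \frac{1634 + q}{-305 + j}$)
$- \frac{2146637}{s{\left(-774,-1313 \right)}} - \frac{2842096}{b{\left(327,B{\left(-2,6 \right)} \right)}} = - \frac{2146637}{\frac{1}{-305 - 774} \left(1634 - 1313\right)} - \frac{2842096}{5 + 6} = - \frac{2146637}{\frac{1}{-1079} \cdot 321} - \frac{2842096}{11} = - \frac{2146637}{\left(- \frac{1}{1079}\right) 321} - \frac{2842096}{11} = - \frac{2146637}{- \frac{321}{1079}} - \frac{2842096}{11} = \left(-2146637\right) \left(- \frac{1079}{321}\right) - \frac{2842096}{11} = \frac{2316221323}{321} - \frac{2842096}{11} = \frac{24566121737}{3531}$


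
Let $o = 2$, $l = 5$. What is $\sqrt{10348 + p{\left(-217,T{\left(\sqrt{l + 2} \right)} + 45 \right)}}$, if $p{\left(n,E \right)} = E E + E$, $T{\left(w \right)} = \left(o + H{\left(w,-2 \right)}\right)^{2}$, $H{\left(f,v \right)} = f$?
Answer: $2 \sqrt{3413 + 113 \sqrt{7}} \approx 121.85$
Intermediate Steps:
$T{\left(w \right)} = \left(2 + w\right)^{2}$
$p{\left(n,E \right)} = E + E^{2}$ ($p{\left(n,E \right)} = E^{2} + E = E + E^{2}$)
$\sqrt{10348 + p{\left(-217,T{\left(\sqrt{l + 2} \right)} + 45 \right)}} = \sqrt{10348 + \left(\left(2 + \sqrt{5 + 2}\right)^{2} + 45\right) \left(1 + \left(\left(2 + \sqrt{5 + 2}\right)^{2} + 45\right)\right)} = \sqrt{10348 + \left(\left(2 + \sqrt{7}\right)^{2} + 45\right) \left(1 + \left(\left(2 + \sqrt{7}\right)^{2} + 45\right)\right)} = \sqrt{10348 + \left(45 + \left(2 + \sqrt{7}\right)^{2}\right) \left(1 + \left(45 + \left(2 + \sqrt{7}\right)^{2}\right)\right)} = \sqrt{10348 + \left(45 + \left(2 + \sqrt{7}\right)^{2}\right) \left(46 + \left(2 + \sqrt{7}\right)^{2}\right)}$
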